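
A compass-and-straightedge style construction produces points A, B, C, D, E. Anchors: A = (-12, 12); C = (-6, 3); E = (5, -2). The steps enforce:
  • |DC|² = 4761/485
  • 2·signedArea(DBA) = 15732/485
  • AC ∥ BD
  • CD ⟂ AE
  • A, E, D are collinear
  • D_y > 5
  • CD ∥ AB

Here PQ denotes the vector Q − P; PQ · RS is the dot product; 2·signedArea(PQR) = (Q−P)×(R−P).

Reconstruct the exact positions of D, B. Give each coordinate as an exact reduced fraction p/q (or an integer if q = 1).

1. D_x = -1944/485  [A, E, D are collinear ∩ CD ⟂ AE]
2. D_y = 2628/485  [A, E, D are collinear ∩ CD ⟂ AE]
   → D = (-1944/485, 2628/485)
3. B_x = -4854/485  [AC ∥ BD ∩ CD ∥ AB]
4. B_y = 6993/485  [AC ∥ BD ∩ CD ∥ AB]
   → B = (-4854/485, 6993/485)

B = (-4854/485, 6993/485)
D = (-1944/485, 2628/485)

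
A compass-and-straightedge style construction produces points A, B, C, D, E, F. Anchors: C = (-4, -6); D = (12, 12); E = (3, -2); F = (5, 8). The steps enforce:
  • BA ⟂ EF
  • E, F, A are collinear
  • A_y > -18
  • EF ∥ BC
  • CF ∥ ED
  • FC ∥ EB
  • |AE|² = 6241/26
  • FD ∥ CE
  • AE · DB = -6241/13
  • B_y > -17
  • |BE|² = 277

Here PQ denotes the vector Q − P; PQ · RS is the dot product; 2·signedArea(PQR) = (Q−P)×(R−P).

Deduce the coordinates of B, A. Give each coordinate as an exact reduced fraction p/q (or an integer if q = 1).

1. B_x = -6  [EF ∥ BC ∩ FC ∥ EB]
2. B_y = -16  [EF ∥ BC ∩ FC ∥ EB]
   → B = (-6, -16)
3. A_x = -1/26  [E, F, A are collinear ∩ BA ⟂ EF]
4. A_y = -447/26  [E, F, A are collinear ∩ BA ⟂ EF]
   → A = (-1/26, -447/26)

A = (-1/26, -447/26)
B = (-6, -16)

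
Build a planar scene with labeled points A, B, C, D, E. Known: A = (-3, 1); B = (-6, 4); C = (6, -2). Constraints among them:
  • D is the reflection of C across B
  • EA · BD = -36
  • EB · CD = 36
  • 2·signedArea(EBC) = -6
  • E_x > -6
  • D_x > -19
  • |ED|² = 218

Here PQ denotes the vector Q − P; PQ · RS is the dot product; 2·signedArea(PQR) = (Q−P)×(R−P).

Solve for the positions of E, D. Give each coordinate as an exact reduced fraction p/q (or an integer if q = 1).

D = (-18, 10)
E = (-5, 3)

1. D_x = -18  [D is the reflection of C across B]
2. D_y = 10  [D is the reflection of C across B]
   → D = (-18, 10)
3. E_x = -5  [2·signedArea(EBC) = -6 ∩ EA · BD = -36]
4. E_y = 3  [2·signedArea(EBC) = -6 ∩ EA · BD = -36]
   → E = (-5, 3)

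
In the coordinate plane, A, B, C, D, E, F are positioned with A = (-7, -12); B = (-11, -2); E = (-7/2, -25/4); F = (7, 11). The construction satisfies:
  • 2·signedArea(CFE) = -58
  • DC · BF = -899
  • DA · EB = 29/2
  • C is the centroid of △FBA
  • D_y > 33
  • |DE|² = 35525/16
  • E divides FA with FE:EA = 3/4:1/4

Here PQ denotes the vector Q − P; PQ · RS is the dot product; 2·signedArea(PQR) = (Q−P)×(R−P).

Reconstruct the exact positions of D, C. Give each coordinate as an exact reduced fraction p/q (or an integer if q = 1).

C = (-11/3, -1)
D = (21, 34)

1. D_x = 21  [line 15/2·x + -17/4·y + -13 = 0 ∩ |DE|² = 35525/16]
2. D_y = 34  [line 15/2·x + -17/4·y + -13 = 0 ∩ |DE|² = 35525/16]
   → D = (21, 34)
3. C_x = -11/3  [C is the centroid of △FBA]
4. C_y = -1  [C is the centroid of △FBA]
   → C = (-11/3, -1)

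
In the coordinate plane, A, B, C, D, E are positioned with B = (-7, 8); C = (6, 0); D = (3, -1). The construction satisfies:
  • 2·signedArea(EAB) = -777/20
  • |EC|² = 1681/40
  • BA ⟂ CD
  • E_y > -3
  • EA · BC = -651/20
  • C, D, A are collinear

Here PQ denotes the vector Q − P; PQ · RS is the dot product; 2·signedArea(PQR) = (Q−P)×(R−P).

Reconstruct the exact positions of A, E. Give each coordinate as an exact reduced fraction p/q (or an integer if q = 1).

A = (-33/10, -31/10)
E = (-3/20, -41/20)

1. A_x = -33/10  [C, D, A are collinear ∩ BA ⟂ CD]
2. A_y = -31/10  [C, D, A are collinear ∩ BA ⟂ CD]
   → A = (-33/10, -31/10)
3. E_x = -3/20  [EA · BC = -651/20 ∩ 2·signedArea(EAB) = -777/20]
4. E_y = -41/20  [EA · BC = -651/20 ∩ 2·signedArea(EAB) = -777/20]
   → E = (-3/20, -41/20)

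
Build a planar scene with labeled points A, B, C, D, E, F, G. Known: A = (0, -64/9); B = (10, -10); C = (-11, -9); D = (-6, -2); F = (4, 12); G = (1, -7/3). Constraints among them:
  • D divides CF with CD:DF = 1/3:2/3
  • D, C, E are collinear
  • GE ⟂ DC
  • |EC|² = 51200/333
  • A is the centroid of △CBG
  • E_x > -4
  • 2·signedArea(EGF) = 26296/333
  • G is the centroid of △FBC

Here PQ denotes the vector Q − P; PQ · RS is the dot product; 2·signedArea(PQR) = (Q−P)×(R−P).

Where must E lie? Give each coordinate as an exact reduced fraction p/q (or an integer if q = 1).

1. E_x = -421/111  [D, C, E are collinear ∩ GE ⟂ DC]
2. E_y = 121/111  [D, C, E are collinear ∩ GE ⟂ DC]
   → E = (-421/111, 121/111)

E = (-421/111, 121/111)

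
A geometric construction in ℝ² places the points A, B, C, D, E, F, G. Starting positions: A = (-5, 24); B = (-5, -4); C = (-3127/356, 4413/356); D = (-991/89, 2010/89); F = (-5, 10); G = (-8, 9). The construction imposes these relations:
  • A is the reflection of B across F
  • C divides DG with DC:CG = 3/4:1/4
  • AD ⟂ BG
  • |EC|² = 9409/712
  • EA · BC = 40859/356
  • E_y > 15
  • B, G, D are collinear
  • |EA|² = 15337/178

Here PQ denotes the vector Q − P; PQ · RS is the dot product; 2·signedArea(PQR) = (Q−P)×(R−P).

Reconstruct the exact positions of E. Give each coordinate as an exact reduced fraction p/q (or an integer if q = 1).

E = (-1709/178, 2837/178)

1. E_x = -1709/178  [line 1347/356·x + -5837/356·y + 26491/89 = 0 ∩ |EC|² = 9409/712]
2. E_y = 2837/178  [line 1347/356·x + -5837/356·y + 26491/89 = 0 ∩ |EC|² = 9409/712]
   → E = (-1709/178, 2837/178)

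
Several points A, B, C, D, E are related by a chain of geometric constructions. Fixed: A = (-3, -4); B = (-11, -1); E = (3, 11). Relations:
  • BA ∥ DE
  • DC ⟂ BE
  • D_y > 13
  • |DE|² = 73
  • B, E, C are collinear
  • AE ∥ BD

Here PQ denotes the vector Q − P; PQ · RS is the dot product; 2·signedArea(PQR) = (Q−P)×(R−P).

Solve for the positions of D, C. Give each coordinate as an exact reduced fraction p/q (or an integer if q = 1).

C = (-11/85, 707/85)
D = (-5, 14)

1. D_x = -5  [BA ∥ DE ∩ AE ∥ BD]
2. D_y = 14  [BA ∥ DE ∩ AE ∥ BD]
   → D = (-5, 14)
3. C_x = -11/85  [B, E, C are collinear ∩ DC ⟂ BE]
4. C_y = 707/85  [B, E, C are collinear ∩ DC ⟂ BE]
   → C = (-11/85, 707/85)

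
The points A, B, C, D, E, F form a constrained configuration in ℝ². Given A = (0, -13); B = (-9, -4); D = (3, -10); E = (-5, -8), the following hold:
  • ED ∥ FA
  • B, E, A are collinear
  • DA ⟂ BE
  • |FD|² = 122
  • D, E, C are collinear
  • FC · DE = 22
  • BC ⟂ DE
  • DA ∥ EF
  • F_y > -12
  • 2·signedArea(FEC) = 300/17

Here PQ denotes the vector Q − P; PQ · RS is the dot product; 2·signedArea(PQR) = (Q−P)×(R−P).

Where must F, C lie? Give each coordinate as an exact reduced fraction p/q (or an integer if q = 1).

C = (-165/17, -116/17)
F = (-8, -11)

1. F_x = -8  [ED ∥ FA ∩ DA ∥ EF]
2. F_y = -11  [ED ∥ FA ∩ DA ∥ EF]
   → F = (-8, -11)
3. C_x = -165/17  [D, E, C are collinear ∩ BC ⟂ DE]
4. C_y = -116/17  [D, E, C are collinear ∩ BC ⟂ DE]
   → C = (-165/17, -116/17)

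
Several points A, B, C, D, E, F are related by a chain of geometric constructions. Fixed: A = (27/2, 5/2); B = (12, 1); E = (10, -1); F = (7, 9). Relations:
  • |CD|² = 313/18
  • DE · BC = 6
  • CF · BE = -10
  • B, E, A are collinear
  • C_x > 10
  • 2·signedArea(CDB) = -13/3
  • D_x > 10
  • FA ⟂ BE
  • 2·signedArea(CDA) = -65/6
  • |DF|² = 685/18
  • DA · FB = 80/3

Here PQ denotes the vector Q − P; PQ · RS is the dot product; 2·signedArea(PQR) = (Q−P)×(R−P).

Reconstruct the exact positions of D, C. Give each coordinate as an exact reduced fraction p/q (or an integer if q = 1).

C = (11, 0)
D = (65/6, 25/6)

1. D_x = 65/6  [line -5·x + 8·y + 125/6 = 0 ∩ |DF|² = 685/18]
2. D_y = 25/6  [line -5·x + 8·y + 125/6 = 0 ∩ |DF|² = 685/18]
   → D = (65/6, 25/6)
3. C_x = 11  [DE · BC = 6 ∩ 2·signedArea(CDB) = -13/3]
4. C_y = 0  [DE · BC = 6 ∩ 2·signedArea(CDB) = -13/3]
   → C = (11, 0)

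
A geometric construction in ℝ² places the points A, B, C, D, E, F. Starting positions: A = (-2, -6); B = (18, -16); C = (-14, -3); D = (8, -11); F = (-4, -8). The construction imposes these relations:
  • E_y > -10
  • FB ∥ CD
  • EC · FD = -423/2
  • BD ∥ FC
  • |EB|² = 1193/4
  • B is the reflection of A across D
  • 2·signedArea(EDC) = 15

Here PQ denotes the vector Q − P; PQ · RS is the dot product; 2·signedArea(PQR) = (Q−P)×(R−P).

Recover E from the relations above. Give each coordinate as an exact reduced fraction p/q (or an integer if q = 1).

1. E_x = 2  [EC · FD = -423/2 ∩ 2·signedArea(EDC) = 15]
2. E_y = -19/2  [EC · FD = -423/2 ∩ 2·signedArea(EDC) = 15]
   → E = (2, -19/2)

E = (2, -19/2)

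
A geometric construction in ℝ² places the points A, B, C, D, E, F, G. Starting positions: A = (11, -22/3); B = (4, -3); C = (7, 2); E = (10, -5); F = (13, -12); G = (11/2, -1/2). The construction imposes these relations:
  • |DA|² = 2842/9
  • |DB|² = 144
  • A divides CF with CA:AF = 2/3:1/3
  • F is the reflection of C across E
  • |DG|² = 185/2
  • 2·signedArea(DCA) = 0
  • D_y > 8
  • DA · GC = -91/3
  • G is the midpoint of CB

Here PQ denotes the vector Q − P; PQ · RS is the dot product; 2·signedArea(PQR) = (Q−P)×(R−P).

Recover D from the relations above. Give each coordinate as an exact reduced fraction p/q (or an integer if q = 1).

1. D_x = 4  [2·signedArea(DCA) = 0 ∩ DA · GC = -91/3]
2. D_y = 9  [2·signedArea(DCA) = 0 ∩ DA · GC = -91/3]
   → D = (4, 9)

D = (4, 9)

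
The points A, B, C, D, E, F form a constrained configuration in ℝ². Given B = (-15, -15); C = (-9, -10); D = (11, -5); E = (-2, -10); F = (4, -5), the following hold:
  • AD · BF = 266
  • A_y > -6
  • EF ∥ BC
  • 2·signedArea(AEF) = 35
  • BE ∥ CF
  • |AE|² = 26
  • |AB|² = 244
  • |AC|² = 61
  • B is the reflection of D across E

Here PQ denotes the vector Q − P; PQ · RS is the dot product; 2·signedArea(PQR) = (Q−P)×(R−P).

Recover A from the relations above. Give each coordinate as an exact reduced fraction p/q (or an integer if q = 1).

1. A_x = -3  [AD · BF = 266 ∩ 2·signedArea(AEF) = 35]
2. A_y = -5  [AD · BF = 266 ∩ 2·signedArea(AEF) = 35]
   → A = (-3, -5)

A = (-3, -5)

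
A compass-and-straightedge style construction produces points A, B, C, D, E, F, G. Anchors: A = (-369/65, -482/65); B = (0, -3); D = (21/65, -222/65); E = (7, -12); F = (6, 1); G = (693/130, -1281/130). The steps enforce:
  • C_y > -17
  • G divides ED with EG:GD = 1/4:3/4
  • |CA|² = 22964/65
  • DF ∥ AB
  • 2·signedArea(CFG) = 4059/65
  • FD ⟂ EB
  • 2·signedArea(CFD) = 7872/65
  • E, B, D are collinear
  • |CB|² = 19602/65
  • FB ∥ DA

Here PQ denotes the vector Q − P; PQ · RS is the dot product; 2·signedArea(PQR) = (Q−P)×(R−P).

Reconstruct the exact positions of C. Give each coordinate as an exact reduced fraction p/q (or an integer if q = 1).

1. C_x = 693/65  [2·signedArea(CFD) = 7872/65 ∩ 2·signedArea(CFG) = 4059/65]
2. C_y = -1086/65  [2·signedArea(CFD) = 7872/65 ∩ 2·signedArea(CFG) = 4059/65]
   → C = (693/65, -1086/65)

C = (693/65, -1086/65)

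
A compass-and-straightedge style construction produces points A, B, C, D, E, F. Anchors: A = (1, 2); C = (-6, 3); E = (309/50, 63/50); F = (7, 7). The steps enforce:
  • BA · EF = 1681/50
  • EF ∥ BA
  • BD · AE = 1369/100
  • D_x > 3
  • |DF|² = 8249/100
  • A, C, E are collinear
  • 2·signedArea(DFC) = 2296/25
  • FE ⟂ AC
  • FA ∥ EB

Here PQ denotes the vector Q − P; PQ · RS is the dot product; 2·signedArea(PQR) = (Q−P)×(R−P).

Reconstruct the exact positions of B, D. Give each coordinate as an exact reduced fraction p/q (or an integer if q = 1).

B = (9/50, -187/50)
D = (159/50, -31/25)

1. B_x = 9/50  [EF ∥ BA ∩ FA ∥ EB]
2. B_y = -187/50  [EF ∥ BA ∩ FA ∥ EB]
   → B = (9/50, -187/50)
3. D_x = 159/50  [2·signedArea(DFC) = 2296/25 ∩ BD · AE = 1369/100]
4. D_y = -31/25  [2·signedArea(DFC) = 2296/25 ∩ BD · AE = 1369/100]
   → D = (159/50, -31/25)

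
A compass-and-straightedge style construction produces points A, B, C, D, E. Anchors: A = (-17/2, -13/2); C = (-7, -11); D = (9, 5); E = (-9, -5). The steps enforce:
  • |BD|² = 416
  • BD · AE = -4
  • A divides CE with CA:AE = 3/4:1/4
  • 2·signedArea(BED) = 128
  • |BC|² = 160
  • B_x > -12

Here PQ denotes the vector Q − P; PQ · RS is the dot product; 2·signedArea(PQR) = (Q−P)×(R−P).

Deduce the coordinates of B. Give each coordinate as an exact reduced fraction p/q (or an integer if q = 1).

1. B_x = -11  [2·signedArea(BED) = 128 ∩ BD · AE = -4]
2. B_y = 1  [2·signedArea(BED) = 128 ∩ BD · AE = -4]
   → B = (-11, 1)

B = (-11, 1)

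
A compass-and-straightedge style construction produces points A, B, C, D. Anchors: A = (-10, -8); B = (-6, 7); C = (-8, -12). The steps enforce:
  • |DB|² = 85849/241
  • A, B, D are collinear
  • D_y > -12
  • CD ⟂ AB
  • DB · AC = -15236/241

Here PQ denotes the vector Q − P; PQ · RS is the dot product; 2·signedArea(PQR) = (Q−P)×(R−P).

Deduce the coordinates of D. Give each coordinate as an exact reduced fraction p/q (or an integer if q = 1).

1. D_x = -2618/241  [A, B, D are collinear ∩ CD ⟂ AB]
2. D_y = -2708/241  [A, B, D are collinear ∩ CD ⟂ AB]
   → D = (-2618/241, -2708/241)

D = (-2618/241, -2708/241)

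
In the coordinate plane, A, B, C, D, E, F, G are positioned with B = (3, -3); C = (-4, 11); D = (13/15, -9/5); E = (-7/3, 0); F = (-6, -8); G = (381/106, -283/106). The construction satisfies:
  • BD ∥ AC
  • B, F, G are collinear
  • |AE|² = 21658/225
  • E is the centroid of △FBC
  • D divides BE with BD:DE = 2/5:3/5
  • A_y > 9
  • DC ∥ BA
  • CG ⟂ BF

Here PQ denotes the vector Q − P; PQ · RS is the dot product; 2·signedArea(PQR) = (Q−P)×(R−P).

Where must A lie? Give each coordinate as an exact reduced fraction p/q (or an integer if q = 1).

A = (-28/15, 49/5)

1. A_x = -28/15  [BD ∥ AC ∩ DC ∥ BA]
2. A_y = 49/5  [BD ∥ AC ∩ DC ∥ BA]
   → A = (-28/15, 49/5)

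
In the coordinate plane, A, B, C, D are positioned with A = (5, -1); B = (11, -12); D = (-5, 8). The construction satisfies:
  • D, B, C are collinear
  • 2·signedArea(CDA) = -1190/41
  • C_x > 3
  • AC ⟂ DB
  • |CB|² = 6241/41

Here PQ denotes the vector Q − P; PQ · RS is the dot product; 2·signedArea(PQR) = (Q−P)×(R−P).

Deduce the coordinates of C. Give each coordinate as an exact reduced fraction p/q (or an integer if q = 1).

C = (135/41, -97/41)

1. C_x = 135/41  [D, B, C are collinear ∩ AC ⟂ DB]
2. C_y = -97/41  [D, B, C are collinear ∩ AC ⟂ DB]
   → C = (135/41, -97/41)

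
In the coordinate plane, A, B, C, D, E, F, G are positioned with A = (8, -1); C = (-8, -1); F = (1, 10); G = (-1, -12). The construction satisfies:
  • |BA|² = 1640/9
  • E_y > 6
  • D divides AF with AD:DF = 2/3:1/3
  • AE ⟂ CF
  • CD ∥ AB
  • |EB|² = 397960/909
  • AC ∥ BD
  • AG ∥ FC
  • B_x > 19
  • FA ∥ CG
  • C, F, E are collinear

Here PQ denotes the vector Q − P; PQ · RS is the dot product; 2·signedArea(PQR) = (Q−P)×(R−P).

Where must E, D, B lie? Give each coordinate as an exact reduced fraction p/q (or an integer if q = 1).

1. E_x = -160/101  [C, F, E are collinear ∩ AE ⟂ CF]
2. E_y = 691/101  [C, F, E are collinear ∩ AE ⟂ CF]
   → E = (-160/101, 691/101)
3. D_x = 10/3  [D divides AF with AD:DF = 2/3:1/3]
4. D_y = 19/3  [D divides AF with AD:DF = 2/3:1/3]
   → D = (10/3, 19/3)
5. B_x = 58/3  [AC ∥ BD ∩ CD ∥ AB]
6. B_y = 19/3  [AC ∥ BD ∩ CD ∥ AB]
   → B = (58/3, 19/3)

B = (58/3, 19/3)
D = (10/3, 19/3)
E = (-160/101, 691/101)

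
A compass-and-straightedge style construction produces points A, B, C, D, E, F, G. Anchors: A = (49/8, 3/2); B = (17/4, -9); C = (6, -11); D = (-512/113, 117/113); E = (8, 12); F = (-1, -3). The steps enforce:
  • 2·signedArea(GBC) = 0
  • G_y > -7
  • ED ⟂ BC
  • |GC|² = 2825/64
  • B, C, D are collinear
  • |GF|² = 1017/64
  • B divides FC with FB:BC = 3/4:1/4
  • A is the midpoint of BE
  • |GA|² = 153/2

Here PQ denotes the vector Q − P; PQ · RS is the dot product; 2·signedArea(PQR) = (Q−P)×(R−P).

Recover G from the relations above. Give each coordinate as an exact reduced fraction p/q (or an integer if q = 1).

G = (13/8, -6)

1. G_x = 13/8  [line 2·x + 7/4·y + 29/4 = 0 ∩ |GC|² = 2825/64]
2. G_y = -6  [line 2·x + 7/4·y + 29/4 = 0 ∩ |GC|² = 2825/64]
   → G = (13/8, -6)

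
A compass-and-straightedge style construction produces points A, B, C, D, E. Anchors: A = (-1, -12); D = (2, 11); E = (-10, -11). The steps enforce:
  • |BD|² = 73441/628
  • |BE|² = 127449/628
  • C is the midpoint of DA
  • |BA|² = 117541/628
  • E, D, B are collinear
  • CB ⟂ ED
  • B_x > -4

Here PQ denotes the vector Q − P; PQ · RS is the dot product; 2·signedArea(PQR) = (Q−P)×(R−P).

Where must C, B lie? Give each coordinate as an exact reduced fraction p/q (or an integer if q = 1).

B = (-499/157, 473/314)
C = (1/2, -1/2)

1. C_x = 1/2  [C is the midpoint of DA]
2. C_y = -1/2  [C is the midpoint of DA]
   → C = (1/2, -1/2)
3. B_x = -499/157  [E, D, B are collinear ∩ CB ⟂ ED]
4. B_y = 473/314  [E, D, B are collinear ∩ CB ⟂ ED]
   → B = (-499/157, 473/314)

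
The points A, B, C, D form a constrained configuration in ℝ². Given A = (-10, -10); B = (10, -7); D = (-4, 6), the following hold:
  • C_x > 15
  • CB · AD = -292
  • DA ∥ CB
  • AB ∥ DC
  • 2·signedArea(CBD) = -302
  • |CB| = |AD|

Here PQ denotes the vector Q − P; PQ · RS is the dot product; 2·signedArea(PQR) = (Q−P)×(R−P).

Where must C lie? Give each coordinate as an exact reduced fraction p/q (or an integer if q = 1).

1. C_x = 16  [DA ∥ CB ∩ AB ∥ DC]
2. C_y = 9  [DA ∥ CB ∩ AB ∥ DC]
   → C = (16, 9)

C = (16, 9)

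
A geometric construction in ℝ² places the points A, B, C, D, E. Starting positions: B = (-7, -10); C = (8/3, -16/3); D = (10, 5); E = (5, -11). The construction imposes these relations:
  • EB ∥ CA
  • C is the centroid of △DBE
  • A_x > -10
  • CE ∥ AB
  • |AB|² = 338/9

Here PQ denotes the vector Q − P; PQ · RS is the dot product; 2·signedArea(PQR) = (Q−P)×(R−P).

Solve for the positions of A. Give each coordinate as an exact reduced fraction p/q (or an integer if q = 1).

A = (-28/3, -13/3)

1. A_x = -28/3  [CE ∥ AB ∩ EB ∥ CA]
2. A_y = -13/3  [CE ∥ AB ∩ EB ∥ CA]
   → A = (-28/3, -13/3)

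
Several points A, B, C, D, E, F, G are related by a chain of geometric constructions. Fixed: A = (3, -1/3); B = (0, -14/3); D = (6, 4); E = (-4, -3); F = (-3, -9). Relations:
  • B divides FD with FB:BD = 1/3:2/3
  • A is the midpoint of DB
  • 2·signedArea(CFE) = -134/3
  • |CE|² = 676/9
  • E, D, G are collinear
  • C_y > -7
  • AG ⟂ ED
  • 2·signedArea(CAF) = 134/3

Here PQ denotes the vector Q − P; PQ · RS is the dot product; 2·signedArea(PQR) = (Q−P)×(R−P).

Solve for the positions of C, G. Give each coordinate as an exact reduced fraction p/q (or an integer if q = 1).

1. C_x = 4  [2·signedArea(CAF) = 134/3 ∩ 2·signedArea(CFE) = -134/3]
2. C_y = -19/3  [2·signedArea(CAF) = 134/3 ∩ 2·signedArea(CFE) = -134/3]
   → C = (4, -19/3)
3. G_x = 872/447  [E, D, G are collinear ∩ AG ⟂ ED]
4. G_y = 521/447  [E, D, G are collinear ∩ AG ⟂ ED]
   → G = (872/447, 521/447)

C = (4, -19/3)
G = (872/447, 521/447)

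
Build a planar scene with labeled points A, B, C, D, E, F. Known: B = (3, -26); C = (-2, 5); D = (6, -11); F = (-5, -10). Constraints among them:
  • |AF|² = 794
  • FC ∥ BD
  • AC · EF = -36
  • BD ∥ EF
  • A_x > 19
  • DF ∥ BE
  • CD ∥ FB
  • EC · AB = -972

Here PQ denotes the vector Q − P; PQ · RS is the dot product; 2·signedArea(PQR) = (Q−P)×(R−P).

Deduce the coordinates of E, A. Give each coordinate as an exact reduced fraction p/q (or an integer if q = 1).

1. E_x = -8  [BD ∥ EF ∩ DF ∥ BE]
2. E_y = -25  [BD ∥ EF ∩ DF ∥ BE]
   → E = (-8, -25)
3. A_x = 20  [line -3·x + -15·y + 105 = 0 ∩ |AF|² = 794]
4. A_y = 3  [line -3·x + -15·y + 105 = 0 ∩ |AF|² = 794]
   → A = (20, 3)

A = (20, 3)
E = (-8, -25)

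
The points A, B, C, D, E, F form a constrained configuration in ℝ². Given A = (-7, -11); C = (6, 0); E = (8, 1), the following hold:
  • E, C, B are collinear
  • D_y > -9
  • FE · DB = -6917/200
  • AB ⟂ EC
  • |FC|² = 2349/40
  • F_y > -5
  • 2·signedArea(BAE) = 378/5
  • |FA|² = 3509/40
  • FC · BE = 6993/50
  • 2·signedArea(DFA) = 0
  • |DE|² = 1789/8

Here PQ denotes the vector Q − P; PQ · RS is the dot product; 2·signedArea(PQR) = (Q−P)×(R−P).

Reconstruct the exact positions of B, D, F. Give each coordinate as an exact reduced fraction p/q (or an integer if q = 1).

B = (-44/5, -37/5)
D = (-15/4, -33/4)
F = (3/20, -99/20)

1. B_x = -44/5  [E, C, B are collinear ∩ AB ⟂ EC]
2. B_y = -37/5  [E, C, B are collinear ∩ AB ⟂ EC]
   → B = (-44/5, -37/5)
3. F_x = 3/20  [line -84/5·x + -42/5·y + -1953/50 = 0 ∩ |FA|² = 3509/40]
4. F_y = -99/20  [line -84/5·x + -42/5·y + -1953/50 = 0 ∩ |FA|² = 3509/40]
   → F = (3/20, -99/20)
5. D_x = -15/4  [2·signedArea(DFA) = 0 ∩ FE · DB = -6917/200]
6. D_y = -33/4  [2·signedArea(DFA) = 0 ∩ FE · DB = -6917/200]
   → D = (-15/4, -33/4)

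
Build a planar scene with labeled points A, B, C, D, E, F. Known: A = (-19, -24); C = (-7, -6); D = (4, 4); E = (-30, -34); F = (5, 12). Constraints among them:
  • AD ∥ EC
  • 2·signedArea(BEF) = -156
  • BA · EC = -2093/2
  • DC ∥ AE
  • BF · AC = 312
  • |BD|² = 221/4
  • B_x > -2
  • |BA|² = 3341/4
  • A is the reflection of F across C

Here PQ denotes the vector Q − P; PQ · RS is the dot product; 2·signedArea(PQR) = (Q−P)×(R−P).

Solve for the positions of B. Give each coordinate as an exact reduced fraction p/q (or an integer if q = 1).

B = (-3/2, -1)

1. B_x = -3/2  [BA · EC = -2093/2 ∩ 2·signedArea(BEF) = -156]
2. B_y = -1  [BA · EC = -2093/2 ∩ 2·signedArea(BEF) = -156]
   → B = (-3/2, -1)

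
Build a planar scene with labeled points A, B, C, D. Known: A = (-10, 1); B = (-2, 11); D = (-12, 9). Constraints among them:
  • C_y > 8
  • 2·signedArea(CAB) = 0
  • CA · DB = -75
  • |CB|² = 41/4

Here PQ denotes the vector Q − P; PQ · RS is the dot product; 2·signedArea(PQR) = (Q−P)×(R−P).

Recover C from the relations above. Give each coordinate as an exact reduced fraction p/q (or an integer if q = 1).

C = (-4, 17/2)

1. C_x = -4  [2·signedArea(CAB) = 0 ∩ CA · DB = -75]
2. C_y = 17/2  [2·signedArea(CAB) = 0 ∩ CA · DB = -75]
   → C = (-4, 17/2)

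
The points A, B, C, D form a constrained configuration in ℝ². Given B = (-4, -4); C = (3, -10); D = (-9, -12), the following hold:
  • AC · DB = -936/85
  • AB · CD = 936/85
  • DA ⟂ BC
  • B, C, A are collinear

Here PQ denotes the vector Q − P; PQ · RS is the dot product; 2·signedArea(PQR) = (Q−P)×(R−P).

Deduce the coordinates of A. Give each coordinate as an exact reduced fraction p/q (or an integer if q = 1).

A = (-249/85, -418/85)

1. A_x = -249/85  [B, C, A are collinear ∩ DA ⟂ BC]
2. A_y = -418/85  [B, C, A are collinear ∩ DA ⟂ BC]
   → A = (-249/85, -418/85)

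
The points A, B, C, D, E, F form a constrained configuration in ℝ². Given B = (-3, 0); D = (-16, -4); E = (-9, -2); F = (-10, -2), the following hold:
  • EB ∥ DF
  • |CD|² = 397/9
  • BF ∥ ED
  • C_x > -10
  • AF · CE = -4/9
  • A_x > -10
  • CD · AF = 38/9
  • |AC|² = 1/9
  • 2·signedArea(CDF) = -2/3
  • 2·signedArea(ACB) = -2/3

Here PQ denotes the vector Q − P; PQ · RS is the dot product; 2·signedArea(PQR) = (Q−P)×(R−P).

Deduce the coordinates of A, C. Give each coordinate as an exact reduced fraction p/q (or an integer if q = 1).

1. C_x = -29/3  [line -2·x + 6·y + -22/3 = 0 ∩ |CD|² = 397/9]
2. C_y = -2  [line -2·x + 6·y + -22/3 = 0 ∩ |CD|² = 397/9]
   → C = (-29/3, -2)
3. A_x = -28/3  [2·signedArea(ACB) = -2/3 ∩ AF · CE = -4/9]
4. A_y = -2  [2·signedArea(ACB) = -2/3 ∩ AF · CE = -4/9]
   → A = (-28/3, -2)

A = (-28/3, -2)
C = (-29/3, -2)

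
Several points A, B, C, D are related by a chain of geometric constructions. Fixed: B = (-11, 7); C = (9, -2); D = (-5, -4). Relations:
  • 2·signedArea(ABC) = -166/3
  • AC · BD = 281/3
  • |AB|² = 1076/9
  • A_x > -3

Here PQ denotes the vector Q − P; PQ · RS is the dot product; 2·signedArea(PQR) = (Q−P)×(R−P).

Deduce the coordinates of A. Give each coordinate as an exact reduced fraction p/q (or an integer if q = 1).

A = (-7/3, 1/3)

1. A_x = -7/3  [AC · BD = 281/3 ∩ 2·signedArea(ABC) = -166/3]
2. A_y = 1/3  [AC · BD = 281/3 ∩ 2·signedArea(ABC) = -166/3]
   → A = (-7/3, 1/3)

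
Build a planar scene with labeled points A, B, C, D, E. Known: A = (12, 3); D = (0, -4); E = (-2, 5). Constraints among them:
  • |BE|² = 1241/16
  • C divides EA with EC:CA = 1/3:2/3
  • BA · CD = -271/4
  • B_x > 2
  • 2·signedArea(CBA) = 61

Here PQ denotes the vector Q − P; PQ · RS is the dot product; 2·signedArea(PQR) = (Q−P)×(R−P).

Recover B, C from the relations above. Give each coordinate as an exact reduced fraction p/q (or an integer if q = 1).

1. C_x = 8/3  [C divides EA with EC:CA = 1/3:2/3]
2. C_y = 13/3  [C divides EA with EC:CA = 1/3:2/3]
   → C = (8/3, 13/3)
3. B_x = 3  [BA · CD = -271/4 ∩ 2·signedArea(CBA) = 61]
4. B_y = -9/4  [BA · CD = -271/4 ∩ 2·signedArea(CBA) = 61]
   → B = (3, -9/4)

B = (3, -9/4)
C = (8/3, 13/3)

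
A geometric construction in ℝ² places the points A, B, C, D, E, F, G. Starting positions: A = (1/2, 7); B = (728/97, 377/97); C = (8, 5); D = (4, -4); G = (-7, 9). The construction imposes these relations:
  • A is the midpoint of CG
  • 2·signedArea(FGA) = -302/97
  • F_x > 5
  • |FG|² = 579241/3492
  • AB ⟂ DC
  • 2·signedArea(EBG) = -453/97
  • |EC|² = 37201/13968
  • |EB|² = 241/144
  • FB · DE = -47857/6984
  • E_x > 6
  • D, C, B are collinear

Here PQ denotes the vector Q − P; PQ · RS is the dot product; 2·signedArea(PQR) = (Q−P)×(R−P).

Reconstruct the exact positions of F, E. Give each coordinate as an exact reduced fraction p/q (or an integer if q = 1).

1. F_x = 1035/194  [line 2·x + 15/2·y + -9775/194 = 0 ∩ |FG|² = 579241/3492]
2. F_y = 1541/291  [line 2·x + 15/2·y + -9775/194 = 0 ∩ |FG|² = 579241/3492]
   → F = (1035/194, 1541/291)
3. E_x = 2491/388  [2·signedArea(EBG) = -453/97 ∩ FB · DE = -47857/6984]
4. E_y = 1336/291  [2·signedArea(EBG) = -453/97 ∩ FB · DE = -47857/6984]
   → E = (2491/388, 1336/291)

E = (2491/388, 1336/291)
F = (1035/194, 1541/291)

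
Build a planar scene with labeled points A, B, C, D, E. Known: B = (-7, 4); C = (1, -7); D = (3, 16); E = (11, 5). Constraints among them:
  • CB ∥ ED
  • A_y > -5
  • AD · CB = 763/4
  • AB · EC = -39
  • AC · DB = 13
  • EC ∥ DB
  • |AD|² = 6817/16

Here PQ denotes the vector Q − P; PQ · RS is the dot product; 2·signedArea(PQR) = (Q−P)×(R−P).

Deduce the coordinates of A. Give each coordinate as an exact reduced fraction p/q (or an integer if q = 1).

A = (-1, -17/4)

1. A_x = -1  [AC · DB = 13 ∩ AD · CB = 763/4]
2. A_y = -17/4  [AC · DB = 13 ∩ AD · CB = 763/4]
   → A = (-1, -17/4)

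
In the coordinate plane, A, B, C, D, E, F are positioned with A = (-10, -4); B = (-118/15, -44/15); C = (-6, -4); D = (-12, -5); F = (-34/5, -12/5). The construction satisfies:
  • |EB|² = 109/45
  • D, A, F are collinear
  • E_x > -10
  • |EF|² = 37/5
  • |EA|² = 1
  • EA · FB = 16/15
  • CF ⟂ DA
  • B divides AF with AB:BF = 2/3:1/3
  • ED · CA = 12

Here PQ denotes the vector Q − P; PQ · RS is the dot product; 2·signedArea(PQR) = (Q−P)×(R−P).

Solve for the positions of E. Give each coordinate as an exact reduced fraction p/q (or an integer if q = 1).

1. E_x = -9  [ED · CA = 12 ∩ EA · FB = 16/15]
2. E_y = -4  [ED · CA = 12 ∩ EA · FB = 16/15]
   → E = (-9, -4)

E = (-9, -4)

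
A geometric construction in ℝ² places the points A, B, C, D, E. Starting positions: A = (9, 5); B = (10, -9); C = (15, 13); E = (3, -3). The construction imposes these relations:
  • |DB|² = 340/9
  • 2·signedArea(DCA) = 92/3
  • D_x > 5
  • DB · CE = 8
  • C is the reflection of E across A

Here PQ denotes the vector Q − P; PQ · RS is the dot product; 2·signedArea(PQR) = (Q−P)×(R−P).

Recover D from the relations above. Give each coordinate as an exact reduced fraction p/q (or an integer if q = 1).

1. D_x = 16/3  [DB · CE = 8 ∩ 2·signedArea(DCA) = 92/3]
2. D_y = -5  [DB · CE = 8 ∩ 2·signedArea(DCA) = 92/3]
   → D = (16/3, -5)

D = (16/3, -5)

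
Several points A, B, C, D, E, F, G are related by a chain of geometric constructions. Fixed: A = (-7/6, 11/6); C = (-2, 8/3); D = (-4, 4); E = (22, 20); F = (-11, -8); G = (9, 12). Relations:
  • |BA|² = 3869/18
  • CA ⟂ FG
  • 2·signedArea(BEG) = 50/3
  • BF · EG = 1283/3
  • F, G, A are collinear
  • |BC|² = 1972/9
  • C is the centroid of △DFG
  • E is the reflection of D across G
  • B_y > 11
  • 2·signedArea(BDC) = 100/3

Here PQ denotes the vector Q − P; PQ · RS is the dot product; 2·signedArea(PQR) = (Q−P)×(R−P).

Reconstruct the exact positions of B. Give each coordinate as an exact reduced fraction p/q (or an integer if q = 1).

B = (10, 34/3)

1. B_x = 10  [2·signedArea(BEG) = 50/3 ∩ 2·signedArea(BDC) = 100/3]
2. B_y = 34/3  [2·signedArea(BEG) = 50/3 ∩ 2·signedArea(BDC) = 100/3]
   → B = (10, 34/3)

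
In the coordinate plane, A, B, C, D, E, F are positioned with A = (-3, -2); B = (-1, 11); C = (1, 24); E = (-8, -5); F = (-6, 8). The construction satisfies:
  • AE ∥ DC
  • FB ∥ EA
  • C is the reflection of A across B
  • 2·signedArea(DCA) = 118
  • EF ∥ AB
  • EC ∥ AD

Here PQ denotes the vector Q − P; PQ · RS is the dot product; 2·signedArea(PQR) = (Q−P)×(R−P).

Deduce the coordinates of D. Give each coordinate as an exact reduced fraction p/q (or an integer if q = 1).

D = (6, 27)

1. D_x = 6  [AE ∥ DC ∩ EC ∥ AD]
2. D_y = 27  [AE ∥ DC ∩ EC ∥ AD]
   → D = (6, 27)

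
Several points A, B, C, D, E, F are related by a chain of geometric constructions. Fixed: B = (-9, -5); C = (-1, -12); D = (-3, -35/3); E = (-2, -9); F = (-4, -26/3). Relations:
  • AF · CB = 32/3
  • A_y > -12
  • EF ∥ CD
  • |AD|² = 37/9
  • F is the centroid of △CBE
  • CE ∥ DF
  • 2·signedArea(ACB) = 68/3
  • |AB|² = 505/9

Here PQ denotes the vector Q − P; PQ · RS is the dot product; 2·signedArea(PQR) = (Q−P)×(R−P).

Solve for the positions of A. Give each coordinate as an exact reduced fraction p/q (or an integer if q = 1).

1. A_x = -5  [2·signedArea(ACB) = 68/3 ∩ AF · CB = 32/3]
2. A_y = -34/3  [2·signedArea(ACB) = 68/3 ∩ AF · CB = 32/3]
   → A = (-5, -34/3)

A = (-5, -34/3)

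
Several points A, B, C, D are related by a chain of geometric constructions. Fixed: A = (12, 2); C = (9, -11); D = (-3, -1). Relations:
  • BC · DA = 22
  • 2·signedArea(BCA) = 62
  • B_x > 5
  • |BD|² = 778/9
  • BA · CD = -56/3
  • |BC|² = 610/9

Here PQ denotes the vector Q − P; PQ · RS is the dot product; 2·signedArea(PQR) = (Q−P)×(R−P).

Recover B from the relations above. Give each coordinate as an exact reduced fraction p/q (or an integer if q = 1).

1. B_x = 6  [BC · DA = 22 ∩ BA · CD = -56/3]
2. B_y = -10/3  [BC · DA = 22 ∩ BA · CD = -56/3]
   → B = (6, -10/3)

B = (6, -10/3)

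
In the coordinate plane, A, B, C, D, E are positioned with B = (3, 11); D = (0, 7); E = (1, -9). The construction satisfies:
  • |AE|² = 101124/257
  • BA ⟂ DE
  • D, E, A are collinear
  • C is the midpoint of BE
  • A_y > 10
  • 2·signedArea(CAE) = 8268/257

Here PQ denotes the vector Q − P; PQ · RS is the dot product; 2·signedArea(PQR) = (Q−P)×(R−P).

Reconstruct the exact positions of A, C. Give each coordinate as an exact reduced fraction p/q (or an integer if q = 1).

1. A_x = -61/257  [D, E, A are collinear ∩ BA ⟂ DE]
2. A_y = 2775/257  [D, E, A are collinear ∩ BA ⟂ DE]
   → A = (-61/257, 2775/257)
3. C_x = 2  [C is the midpoint of BE]
4. C_y = 1  [C is the midpoint of BE]
   → C = (2, 1)

A = (-61/257, 2775/257)
C = (2, 1)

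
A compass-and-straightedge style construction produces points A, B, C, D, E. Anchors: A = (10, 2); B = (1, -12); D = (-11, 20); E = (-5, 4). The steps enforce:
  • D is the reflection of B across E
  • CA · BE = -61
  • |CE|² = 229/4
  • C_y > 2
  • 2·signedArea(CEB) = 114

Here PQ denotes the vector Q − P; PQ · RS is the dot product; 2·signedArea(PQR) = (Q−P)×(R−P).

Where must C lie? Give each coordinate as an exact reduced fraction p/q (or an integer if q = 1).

1. C_x = 5/2  [CA · BE = -61 ∩ 2·signedArea(CEB) = 114]
2. C_y = 3  [CA · BE = -61 ∩ 2·signedArea(CEB) = 114]
   → C = (5/2, 3)

C = (5/2, 3)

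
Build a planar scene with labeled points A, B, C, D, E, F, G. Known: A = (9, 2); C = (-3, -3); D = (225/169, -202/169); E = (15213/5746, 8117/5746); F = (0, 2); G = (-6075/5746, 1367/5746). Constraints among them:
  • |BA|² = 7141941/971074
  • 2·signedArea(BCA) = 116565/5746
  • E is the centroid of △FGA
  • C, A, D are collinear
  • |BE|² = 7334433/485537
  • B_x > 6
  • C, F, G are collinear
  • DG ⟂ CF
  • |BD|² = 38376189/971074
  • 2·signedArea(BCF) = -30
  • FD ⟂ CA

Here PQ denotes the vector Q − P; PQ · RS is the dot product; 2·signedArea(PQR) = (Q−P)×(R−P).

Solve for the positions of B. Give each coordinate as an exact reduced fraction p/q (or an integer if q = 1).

1. B_x = 36501/5746  [2·signedArea(BCA) = 116565/5746 ∩ 2·signedArea(BCF) = -30]
2. B_y = 14867/5746  [2·signedArea(BCA) = 116565/5746 ∩ 2·signedArea(BCF) = -30]
   → B = (36501/5746, 14867/5746)

B = (36501/5746, 14867/5746)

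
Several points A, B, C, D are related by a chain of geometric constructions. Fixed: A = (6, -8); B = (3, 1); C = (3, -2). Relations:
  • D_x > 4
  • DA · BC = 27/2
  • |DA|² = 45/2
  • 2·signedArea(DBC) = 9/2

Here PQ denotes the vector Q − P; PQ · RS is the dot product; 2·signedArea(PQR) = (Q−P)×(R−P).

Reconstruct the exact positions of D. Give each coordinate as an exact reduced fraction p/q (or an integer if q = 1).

1. D_x = 9/2  [2·signedArea(DBC) = 9/2 ∩ DA · BC = 27/2]
2. D_y = -7/2  [2·signedArea(DBC) = 9/2 ∩ DA · BC = 27/2]
   → D = (9/2, -7/2)

D = (9/2, -7/2)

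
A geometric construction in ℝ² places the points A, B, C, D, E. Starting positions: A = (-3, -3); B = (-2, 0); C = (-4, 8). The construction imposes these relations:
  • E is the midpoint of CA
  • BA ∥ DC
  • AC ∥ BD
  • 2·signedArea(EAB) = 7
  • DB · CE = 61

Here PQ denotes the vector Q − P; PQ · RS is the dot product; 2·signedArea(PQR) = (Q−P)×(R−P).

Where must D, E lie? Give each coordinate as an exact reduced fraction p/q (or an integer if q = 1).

1. D_x = -3  [BA ∥ DC ∩ AC ∥ BD]
2. D_y = 11  [BA ∥ DC ∩ AC ∥ BD]
   → D = (-3, 11)
3. E_x = -7/2  [E is the midpoint of CA]
4. E_y = 5/2  [E is the midpoint of CA]
   → E = (-7/2, 5/2)

D = (-3, 11)
E = (-7/2, 5/2)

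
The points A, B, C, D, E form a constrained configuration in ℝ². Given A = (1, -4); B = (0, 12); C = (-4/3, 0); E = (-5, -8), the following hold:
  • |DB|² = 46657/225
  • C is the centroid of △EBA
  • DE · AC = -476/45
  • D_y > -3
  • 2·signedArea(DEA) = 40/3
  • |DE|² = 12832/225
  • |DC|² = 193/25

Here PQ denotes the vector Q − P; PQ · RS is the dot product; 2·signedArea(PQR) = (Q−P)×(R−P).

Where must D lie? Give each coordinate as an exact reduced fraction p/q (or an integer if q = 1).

D = (1/15, -12/5)

1. D_x = 1/15  [DE · AC = -476/45 ∩ 2·signedArea(DEA) = 40/3]
2. D_y = -12/5  [DE · AC = -476/45 ∩ 2·signedArea(DEA) = 40/3]
   → D = (1/15, -12/5)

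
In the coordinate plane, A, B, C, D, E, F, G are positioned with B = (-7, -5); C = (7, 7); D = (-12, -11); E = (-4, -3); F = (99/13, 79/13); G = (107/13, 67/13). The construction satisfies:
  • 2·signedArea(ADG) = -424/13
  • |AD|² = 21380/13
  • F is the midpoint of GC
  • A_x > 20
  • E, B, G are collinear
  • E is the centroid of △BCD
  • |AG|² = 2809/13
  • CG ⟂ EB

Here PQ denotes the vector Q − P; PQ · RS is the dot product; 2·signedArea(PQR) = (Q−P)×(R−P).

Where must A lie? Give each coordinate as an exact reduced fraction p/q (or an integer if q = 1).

1. A_x = 266/13  [line -210/13·x + 263/13·y + 797/13 = 0 ∩ |AG|² = 2809/13]
2. A_y = 173/13  [line -210/13·x + 263/13·y + 797/13 = 0 ∩ |AG|² = 2809/13]
   → A = (266/13, 173/13)

A = (266/13, 173/13)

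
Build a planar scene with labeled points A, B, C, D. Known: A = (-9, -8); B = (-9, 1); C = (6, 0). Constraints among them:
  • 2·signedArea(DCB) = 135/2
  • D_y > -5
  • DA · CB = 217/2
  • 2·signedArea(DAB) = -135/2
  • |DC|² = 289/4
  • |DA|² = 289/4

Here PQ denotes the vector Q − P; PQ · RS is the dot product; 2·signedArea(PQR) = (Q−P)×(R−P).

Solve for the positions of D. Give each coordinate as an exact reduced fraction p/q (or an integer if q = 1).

1. D_x = -3/2  [2·signedArea(DAB) = -135/2 ∩ DA · CB = 217/2]
2. D_y = -4  [2·signedArea(DAB) = -135/2 ∩ DA · CB = 217/2]
   → D = (-3/2, -4)

D = (-3/2, -4)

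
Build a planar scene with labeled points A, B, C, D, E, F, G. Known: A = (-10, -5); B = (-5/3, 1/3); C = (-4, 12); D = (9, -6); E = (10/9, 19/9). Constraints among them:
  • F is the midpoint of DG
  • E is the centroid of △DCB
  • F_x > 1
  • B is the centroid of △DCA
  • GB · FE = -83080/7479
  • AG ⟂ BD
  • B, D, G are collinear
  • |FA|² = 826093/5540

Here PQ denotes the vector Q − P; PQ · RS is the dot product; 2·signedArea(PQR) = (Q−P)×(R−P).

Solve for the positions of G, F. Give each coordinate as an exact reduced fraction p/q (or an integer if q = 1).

1. G_x = -7599/1385  [B, D, G are collinear ∩ AG ⟂ BD]
2. G_y = 3603/1385  [B, D, G are collinear ∩ AG ⟂ BD]
   → G = (-7599/1385, 3603/1385)
3. F_x = 2433/1385  [F is the midpoint of DG]
4. F_y = -4707/2770  [F is the midpoint of DG]
   → F = (2433/1385, -4707/2770)

F = (2433/1385, -4707/2770)
G = (-7599/1385, 3603/1385)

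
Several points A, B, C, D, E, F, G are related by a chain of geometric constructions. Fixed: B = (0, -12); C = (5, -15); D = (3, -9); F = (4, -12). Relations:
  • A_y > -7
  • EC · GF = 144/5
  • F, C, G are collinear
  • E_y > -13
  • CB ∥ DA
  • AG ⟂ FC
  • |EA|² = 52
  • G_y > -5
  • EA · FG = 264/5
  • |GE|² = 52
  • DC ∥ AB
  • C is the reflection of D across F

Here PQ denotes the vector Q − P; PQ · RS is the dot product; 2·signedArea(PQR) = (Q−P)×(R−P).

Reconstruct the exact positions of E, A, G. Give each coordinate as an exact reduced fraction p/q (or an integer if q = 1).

A = (-2, -6)
E = (2, -12)
G = (8/5, -24/5)

1. A_x = -2  [DC ∥ AB ∩ CB ∥ DA]
2. A_y = -6  [DC ∥ AB ∩ CB ∥ DA]
   → A = (-2, -6)
3. G_x = 8/5  [F, C, G are collinear ∩ AG ⟂ FC]
4. G_y = -24/5  [F, C, G are collinear ∩ AG ⟂ FC]
   → G = (8/5, -24/5)
5. E_x = 2  [line -12/5·x + 36/5·y + 456/5 = 0 ∩ |EA|² = 52]
6. E_y = -12  [line -12/5·x + 36/5·y + 456/5 = 0 ∩ |EA|² = 52]
   → E = (2, -12)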